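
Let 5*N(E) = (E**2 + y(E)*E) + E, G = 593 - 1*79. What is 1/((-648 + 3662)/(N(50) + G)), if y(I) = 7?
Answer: 547/1507 ≈ 0.36297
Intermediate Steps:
G = 514 (G = 593 - 79 = 514)
N(E) = E**2/5 + 8*E/5 (N(E) = ((E**2 + 7*E) + E)/5 = (E**2 + 8*E)/5 = E**2/5 + 8*E/5)
1/((-648 + 3662)/(N(50) + G)) = 1/((-648 + 3662)/((1/5)*50*(8 + 50) + 514)) = 1/(3014/((1/5)*50*58 + 514)) = 1/(3014/(580 + 514)) = 1/(3014/1094) = 1/(3014*(1/1094)) = 1/(1507/547) = 547/1507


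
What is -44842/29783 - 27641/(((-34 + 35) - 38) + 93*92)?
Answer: -1205240901/253721377 ≈ -4.7503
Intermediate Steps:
-44842/29783 - 27641/(((-34 + 35) - 38) + 93*92) = -44842*1/29783 - 27641/((1 - 38) + 8556) = -44842/29783 - 27641/(-37 + 8556) = -44842/29783 - 27641/8519 = -1205240901/253721377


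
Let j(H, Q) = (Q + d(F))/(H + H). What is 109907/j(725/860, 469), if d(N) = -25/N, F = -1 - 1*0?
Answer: 15936515/42484 ≈ 375.12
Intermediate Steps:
F = -1 (F = -1 + 0 = -1)
j(H, Q) = (25 + Q)/(2*H) (j(H, Q) = (Q - 25/(-1))/(H + H) = (Q - 25*(-1))/((2*H)) = (Q + 25)*(1/(2*H)) = (25 + Q)*(1/(2*H)) = (25 + Q)/(2*H))
109907/j(725/860, 469) = 109907/(((25 + 469)/(2*((725/860))))) = 109907/(((1/2)*494/(725*(1/860)))) = 109907/(((1/2)*494/(145/172))) = 109907/(((1/2)*(172/145)*494)) = 109907/(42484/145) = 109907*(145/42484) = 15936515/42484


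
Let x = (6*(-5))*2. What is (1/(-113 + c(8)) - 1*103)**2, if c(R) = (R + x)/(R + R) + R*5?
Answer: 987153561/93025 ≈ 10612.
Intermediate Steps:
x = -60 (x = -30*2 = -60)
c(R) = 5*R + (-60 + R)/(2*R) (c(R) = (R - 60)/(R + R) + R*5 = (-60 + R)/((2*R)) + 5*R = (-60 + R)*(1/(2*R)) + 5*R = (-60 + R)/(2*R) + 5*R = 5*R + (-60 + R)/(2*R))
(1/(-113 + c(8)) - 1*103)**2 = (1/(-113 + (1/2 - 30/8 + 5*8)) - 1*103)**2 = (1/(-113 + (1/2 - 30*1/8 + 40)) - 103)**2 = (1/(-113 + (1/2 - 15/4 + 40)) - 103)**2 = (1/(-113 + 147/4) - 103)**2 = (1/(-305/4) - 103)**2 = (-4/305 - 103)**2 = (-31419/305)**2 = 987153561/93025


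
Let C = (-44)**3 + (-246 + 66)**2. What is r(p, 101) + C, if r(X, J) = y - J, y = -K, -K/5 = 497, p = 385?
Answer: -50400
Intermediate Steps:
K = -2485 (K = -5*497 = -2485)
y = 2485 (y = -1*(-2485) = 2485)
r(X, J) = 2485 - J
C = -52784 (C = -85184 + (-180)**2 = -85184 + 32400 = -52784)
r(p, 101) + C = (2485 - 1*101) - 52784 = (2485 - 101) - 52784 = 2384 - 52784 = -50400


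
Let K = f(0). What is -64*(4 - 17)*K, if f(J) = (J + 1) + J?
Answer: 832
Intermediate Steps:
f(J) = 1 + 2*J (f(J) = (1 + J) + J = 1 + 2*J)
K = 1 (K = 1 + 2*0 = 1 + 0 = 1)
-64*(4 - 17)*K = -64*(4 - 17) = -(-832) = -64*(-13) = 832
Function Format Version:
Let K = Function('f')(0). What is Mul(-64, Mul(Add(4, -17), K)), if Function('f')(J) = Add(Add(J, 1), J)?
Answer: 832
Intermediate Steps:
Function('f')(J) = Add(1, Mul(2, J)) (Function('f')(J) = Add(Add(1, J), J) = Add(1, Mul(2, J)))
K = 1 (K = Add(1, Mul(2, 0)) = Add(1, 0) = 1)
Mul(-64, Mul(Add(4, -17), K)) = Mul(-64, Mul(Add(4, -17), 1)) = Mul(-64, Mul(-13, 1)) = Mul(-64, -13) = 832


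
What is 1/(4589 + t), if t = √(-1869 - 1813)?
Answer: 4589/21062603 - I*√3682/21062603 ≈ 0.00021787 - 2.8809e-6*I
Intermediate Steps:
t = I*√3682 (t = √(-3682) = I*√3682 ≈ 60.68*I)
1/(4589 + t) = 1/(4589 + I*√3682)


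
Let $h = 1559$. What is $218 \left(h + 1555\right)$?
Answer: $678852$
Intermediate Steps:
$218 \left(h + 1555\right) = 218 \left(1559 + 1555\right) = 218 \cdot 3114 = 678852$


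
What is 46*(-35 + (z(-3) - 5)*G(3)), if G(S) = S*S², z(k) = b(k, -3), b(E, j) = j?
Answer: -11546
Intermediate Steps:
z(k) = -3
G(S) = S³
46*(-35 + (z(-3) - 5)*G(3)) = 46*(-35 + (-3 - 5)*3³) = 46*(-35 - 8*27) = 46*(-35 - 216) = 46*(-251) = -11546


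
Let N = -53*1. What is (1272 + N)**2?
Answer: 1485961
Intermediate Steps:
N = -53
(1272 + N)**2 = (1272 - 53)**2 = 1219**2 = 1485961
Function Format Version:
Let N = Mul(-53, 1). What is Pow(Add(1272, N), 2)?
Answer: 1485961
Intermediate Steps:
N = -53
Pow(Add(1272, N), 2) = Pow(Add(1272, -53), 2) = Pow(1219, 2) = 1485961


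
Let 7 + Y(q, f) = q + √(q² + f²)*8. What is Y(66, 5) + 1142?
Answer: 1201 + 8*√4381 ≈ 1730.5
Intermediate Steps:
Y(q, f) = -7 + q + 8*√(f² + q²) (Y(q, f) = -7 + (q + √(q² + f²)*8) = -7 + (q + √(f² + q²)*8) = -7 + (q + 8*√(f² + q²)) = -7 + q + 8*√(f² + q²))
Y(66, 5) + 1142 = (-7 + 66 + 8*√(5² + 66²)) + 1142 = (-7 + 66 + 8*√(25 + 4356)) + 1142 = (-7 + 66 + 8*√4381) + 1142 = (59 + 8*√4381) + 1142 = 1201 + 8*√4381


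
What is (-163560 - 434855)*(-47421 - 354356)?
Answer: 240429383455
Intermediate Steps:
(-163560 - 434855)*(-47421 - 354356) = -598415*(-401777) = 240429383455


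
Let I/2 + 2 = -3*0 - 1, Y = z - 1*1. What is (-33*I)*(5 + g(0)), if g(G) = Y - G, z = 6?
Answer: 1980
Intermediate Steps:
Y = 5 (Y = 6 - 1*1 = 6 - 1 = 5)
g(G) = 5 - G
I = -6 (I = -4 + 2*(-3*0 - 1) = -4 + 2*(0 - 1) = -4 + 2*(-1) = -4 - 2 = -6)
(-33*I)*(5 + g(0)) = (-33*(-6))*(5 + (5 - 1*0)) = 198*(5 + (5 + 0)) = 198*(5 + 5) = 198*10 = 1980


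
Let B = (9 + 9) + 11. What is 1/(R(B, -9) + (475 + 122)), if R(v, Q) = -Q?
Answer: 1/606 ≈ 0.0016502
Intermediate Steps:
B = 29 (B = 18 + 11 = 29)
1/(R(B, -9) + (475 + 122)) = 1/(-1*(-9) + (475 + 122)) = 1/(9 + 597) = 1/606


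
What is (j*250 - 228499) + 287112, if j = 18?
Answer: 63113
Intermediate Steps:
(j*250 - 228499) + 287112 = (18*250 - 228499) + 287112 = (4500 - 228499) + 287112 = -223999 + 287112 = 63113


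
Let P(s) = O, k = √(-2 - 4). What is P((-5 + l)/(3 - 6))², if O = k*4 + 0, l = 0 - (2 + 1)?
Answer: -96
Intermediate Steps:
k = I*√6 (k = √(-6) = I*√6 ≈ 2.4495*I)
l = -3 (l = 0 - 1*3 = 0 - 3 = -3)
O = 4*I*√6 (O = (I*√6)*4 + 0 = 4*I*√6 + 0 = 4*I*√6 ≈ 9.798*I)
P(s) = 4*I*√6
P((-5 + l)/(3 - 6))² = (4*I*√6)² = -96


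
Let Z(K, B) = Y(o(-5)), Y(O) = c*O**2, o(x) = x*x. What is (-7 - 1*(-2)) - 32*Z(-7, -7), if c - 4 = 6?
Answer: -200005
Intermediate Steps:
o(x) = x**2
c = 10 (c = 4 + 6 = 10)
Y(O) = 10*O**2
Z(K, B) = 6250 (Z(K, B) = 10*((-5)**2)**2 = 10*25**2 = 10*625 = 6250)
(-7 - 1*(-2)) - 32*Z(-7, -7) = (-7 - 1*(-2)) - 32*6250 = (-7 + 2) - 200000 = -5 - 200000 = -200005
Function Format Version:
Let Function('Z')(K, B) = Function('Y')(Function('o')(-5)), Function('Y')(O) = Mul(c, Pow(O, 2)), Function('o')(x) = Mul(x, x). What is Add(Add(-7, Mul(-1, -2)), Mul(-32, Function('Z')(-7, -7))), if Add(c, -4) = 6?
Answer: -200005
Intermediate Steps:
Function('o')(x) = Pow(x, 2)
c = 10 (c = Add(4, 6) = 10)
Function('Y')(O) = Mul(10, Pow(O, 2))
Function('Z')(K, B) = 6250 (Function('Z')(K, B) = Mul(10, Pow(Pow(-5, 2), 2)) = Mul(10, Pow(25, 2)) = Mul(10, 625) = 6250)
Add(Add(-7, Mul(-1, -2)), Mul(-32, Function('Z')(-7, -7))) = Add(Add(-7, Mul(-1, -2)), Mul(-32, 6250)) = Add(Add(-7, 2), -200000) = Add(-5, -200000) = -200005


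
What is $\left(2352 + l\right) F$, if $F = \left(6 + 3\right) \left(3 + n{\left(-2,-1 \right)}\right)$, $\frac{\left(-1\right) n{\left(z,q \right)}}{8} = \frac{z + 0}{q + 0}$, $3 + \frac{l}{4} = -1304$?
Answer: $336492$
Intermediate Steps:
$l = -5228$ ($l = -12 + 4 \left(-1304\right) = -12 - 5216 = -5228$)
$n{\left(z,q \right)} = - \frac{8 z}{q}$ ($n{\left(z,q \right)} = - 8 \frac{z + 0}{q + 0} = - 8 \frac{z}{q} = - \frac{8 z}{q}$)
$F = -117$ ($F = \left(6 + 3\right) \left(3 - - \frac{16}{-1}\right) = 9 \left(3 - \left(-16\right) \left(-1\right)\right) = 9 \left(3 - 16\right) = 9 \left(-13\right) = -117$)
$\left(2352 + l\right) F = \left(2352 - 5228\right) \left(-117\right) = \left(-2876\right) \left(-117\right) = 336492$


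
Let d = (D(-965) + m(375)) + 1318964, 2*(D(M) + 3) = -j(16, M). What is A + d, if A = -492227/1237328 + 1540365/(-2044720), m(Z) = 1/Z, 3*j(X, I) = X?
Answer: 2606990293426069267/1976554147000 ≈ 1.3190e+6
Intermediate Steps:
j(X, I) = X/3
D(M) = -17/3 (D(M) = -3 + (-16/3)/2 = -3 + (-1*16/3)/2 = -3 + (½)*(-16/3) = -3 - 8/3 = -17/3)
d = 164869792/125 (d = (-17/3 + 1/375) + 1318964 = -708/125 + 1318964 = 164869792/125 ≈ 1.3190e+6)
A = -18202519601/15812433176 (A = -492227*1/1237328 + 1540365*(-1/2044720) = -492227/1237328 - 308073/408944 = -18202519601/15812433176 ≈ -1.1512)
A + d = -18202519601/15812433176 + 164869792/125 = 2606990293426069267/1976554147000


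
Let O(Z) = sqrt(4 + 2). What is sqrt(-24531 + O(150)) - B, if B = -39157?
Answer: 39157 + sqrt(-24531 + sqrt(6)) ≈ 39157.0 + 156.62*I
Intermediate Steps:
O(Z) = sqrt(6)
sqrt(-24531 + O(150)) - B = sqrt(-24531 + sqrt(6)) - 1*(-39157) = sqrt(-24531 + sqrt(6)) + 39157 = 39157 + sqrt(-24531 + sqrt(6))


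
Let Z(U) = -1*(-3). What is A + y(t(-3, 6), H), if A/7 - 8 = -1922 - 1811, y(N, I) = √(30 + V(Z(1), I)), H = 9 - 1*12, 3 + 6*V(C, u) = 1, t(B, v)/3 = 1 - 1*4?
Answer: -26075 + √267/3 ≈ -26070.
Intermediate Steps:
Z(U) = 3
t(B, v) = -9 (t(B, v) = 3*(1 - 1*4) = 3*(1 - 4) = 3*(-3) = -9)
V(C, u) = -⅓ (V(C, u) = -½ + (⅙)*1 = -½ + ⅙ = -⅓)
H = -3 (H = 9 - 12 = -3)
y(N, I) = √267/3 (y(N, I) = √(30 - ⅓) = √(89/3) = √267/3)
A = -26075 (A = 56 + 7*(-1922 - 1811) = 56 + 7*(-3733) = 56 - 26131 = -26075)
A + y(t(-3, 6), H) = -26075 + √267/3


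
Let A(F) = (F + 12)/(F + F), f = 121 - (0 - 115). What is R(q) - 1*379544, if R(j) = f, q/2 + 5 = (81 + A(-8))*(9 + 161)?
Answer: -379308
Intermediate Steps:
f = 236 (f = 121 - 1*(-115) = 121 + 115 = 236)
A(F) = (12 + F)/(2*F) (A(F) = (12 + F)/((2*F)) = (12 + F)*(1/(2*F)) = (12 + F)/(2*F))
q = 27445 (q = -10 + 2*((81 + (1/2)*(12 - 8)/(-8))*(9 + 161)) = -10 + 2*((81 + (1/2)*(-1/8)*4)*170) = -10 + 2*((81 - 1/4)*170) = -10 + 2*((323/4)*170) = -10 + 2*(27455/2) = -10 + 27455 = 27445)
R(j) = 236
R(q) - 1*379544 = 236 - 1*379544 = 236 - 379544 = -379308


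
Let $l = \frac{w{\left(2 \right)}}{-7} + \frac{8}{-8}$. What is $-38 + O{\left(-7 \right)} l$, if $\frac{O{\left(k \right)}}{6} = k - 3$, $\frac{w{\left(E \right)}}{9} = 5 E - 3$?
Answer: $562$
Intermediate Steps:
$w{\left(E \right)} = -27 + 45 E$ ($w{\left(E \right)} = 9 \left(5 E - 3\right) = 9 \left(-3 + 5 E\right) = -27 + 45 E$)
$O{\left(k \right)} = -18 + 6 k$ ($O{\left(k \right)} = 6 \left(k - 3\right) = 6 \left(-3 + k\right) = -18 + 6 k$)
$l = -10$ ($l = \frac{-27 + 45 \cdot 2}{-7} + \frac{8}{-8} = \left(-27 + 90\right) \left(- \frac{1}{7}\right) + 8 \left(- \frac{1}{8}\right) = 63 \left(- \frac{1}{7}\right) - 1 = -9 - 1 = -10$)
$-38 + O{\left(-7 \right)} l = -38 + \left(-18 + 6 \left(-7\right)\right) \left(-10\right) = -38 + \left(-18 - 42\right) \left(-10\right) = -38 - -600 = -38 + 600 = 562$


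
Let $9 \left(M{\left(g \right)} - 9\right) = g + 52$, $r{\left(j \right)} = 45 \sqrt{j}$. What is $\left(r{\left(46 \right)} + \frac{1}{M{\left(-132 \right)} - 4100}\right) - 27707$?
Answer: $- \frac{1022360602}{36899} + 45 \sqrt{46} \approx -27402.0$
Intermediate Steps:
$M{\left(g \right)} = \frac{133}{9} + \frac{g}{9}$ ($M{\left(g \right)} = 9 + \frac{g + 52}{9} = 9 + \frac{52 + g}{9} = 9 + \left(\frac{52}{9} + \frac{g}{9}\right) = \frac{133}{9} + \frac{g}{9}$)
$\left(r{\left(46 \right)} + \frac{1}{M{\left(-132 \right)} - 4100}\right) - 27707 = \left(45 \sqrt{46} + \frac{1}{\left(\frac{133}{9} + \frac{1}{9} \left(-132\right)\right) - 4100}\right) - 27707 = \left(45 \sqrt{46} + \frac{1}{\left(\frac{133}{9} - \frac{44}{3}\right) - 4100}\right) - 27707 = \left(45 \sqrt{46} + \frac{1}{\frac{1}{9} - 4100}\right) - 27707 = \left(45 \sqrt{46} + \frac{1}{- \frac{36899}{9}}\right) - 27707 = \left(45 \sqrt{46} - \frac{9}{36899}\right) - 27707 = \left(- \frac{9}{36899} + 45 \sqrt{46}\right) - 27707 = - \frac{1022360602}{36899} + 45 \sqrt{46}$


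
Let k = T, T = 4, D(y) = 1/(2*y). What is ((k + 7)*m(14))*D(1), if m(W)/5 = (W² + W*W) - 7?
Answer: 21175/2 ≈ 10588.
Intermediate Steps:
D(y) = 1/(2*y)
m(W) = -35 + 10*W² (m(W) = 5*((W² + W*W) - 7) = 5*((W² + W²) - 7) = 5*(2*W² - 7) = 5*(-7 + 2*W²) = -35 + 10*W²)
k = 4
((k + 7)*m(14))*D(1) = ((4 + 7)*(-35 + 10*14²))*((½)/1) = (11*(-35 + 10*196))*((½)*1) = (11*(-35 + 1960))*(½) = (11*1925)*(½) = 21175*(½) = 21175/2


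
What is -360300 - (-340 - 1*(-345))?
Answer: -360305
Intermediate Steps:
-360300 - (-340 - 1*(-345)) = -360300 - (-340 + 345) = -360300 - 1*5 = -360300 - 5 = -360305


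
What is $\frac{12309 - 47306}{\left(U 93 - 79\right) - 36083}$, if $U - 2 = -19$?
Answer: $\frac{34997}{37743} \approx 0.92725$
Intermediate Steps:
$U = -17$ ($U = 2 - 19 = -17$)
$\frac{12309 - 47306}{\left(U 93 - 79\right) - 36083} = \frac{12309 - 47306}{\left(\left(-17\right) 93 - 79\right) - 36083} = - \frac{34997}{\left(-1581 - 79\right) - 36083} = - \frac{34997}{-1660 - 36083} = - \frac{34997}{-37743} = \left(-34997\right) \left(- \frac{1}{37743}\right) = \frac{34997}{37743}$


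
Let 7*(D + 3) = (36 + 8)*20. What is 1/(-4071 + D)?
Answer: -7/27638 ≈ -0.00025327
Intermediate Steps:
D = 859/7 (D = -3 + ((36 + 8)*20)/7 = -3 + (44*20)/7 = -3 + (⅐)*880 = -3 + 880/7 = 859/7 ≈ 122.71)
1/(-4071 + D) = 1/(-4071 + 859/7) = 1/(-27638/7) = -7/27638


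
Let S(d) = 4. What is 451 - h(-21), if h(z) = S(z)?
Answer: 447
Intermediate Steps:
h(z) = 4
451 - h(-21) = 451 - 1*4 = 451 - 4 = 447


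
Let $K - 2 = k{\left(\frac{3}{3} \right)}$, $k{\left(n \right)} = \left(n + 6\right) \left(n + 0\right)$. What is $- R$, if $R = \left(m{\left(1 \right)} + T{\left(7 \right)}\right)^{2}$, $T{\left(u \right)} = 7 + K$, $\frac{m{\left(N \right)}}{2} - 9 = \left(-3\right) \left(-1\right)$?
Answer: $-1600$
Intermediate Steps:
$k{\left(n \right)} = n \left(6 + n\right)$ ($k{\left(n \right)} = \left(6 + n\right) n = n \left(6 + n\right)$)
$K = 9$ ($K = 2 + \frac{3}{3} \left(6 + \frac{3}{3}\right) = 2 + 3 \cdot \frac{1}{3} \left(6 + 3 \cdot \frac{1}{3}\right) = 2 + 1 \left(6 + 1\right) = 2 + 1 \cdot 7 = 2 + 7 = 9$)
$m{\left(N \right)} = 24$ ($m{\left(N \right)} = 18 + 2 \left(\left(-3\right) \left(-1\right)\right) = 18 + 2 \cdot 3 = 18 + 6 = 24$)
$T{\left(u \right)} = 16$ ($T{\left(u \right)} = 7 + 9 = 16$)
$R = 1600$ ($R = \left(24 + 16\right)^{2} = 40^{2} = 1600$)
$- R = \left(-1\right) 1600 = -1600$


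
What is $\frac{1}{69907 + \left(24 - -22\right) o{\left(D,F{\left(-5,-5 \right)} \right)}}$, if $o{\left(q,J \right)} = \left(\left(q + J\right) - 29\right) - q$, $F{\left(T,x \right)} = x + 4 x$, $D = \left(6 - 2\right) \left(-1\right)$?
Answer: $\frac{1}{67423} \approx 1.4832 \cdot 10^{-5}$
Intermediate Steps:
$D = -4$ ($D = 4 \left(-1\right) = -4$)
$F{\left(T,x \right)} = 5 x$
$o{\left(q,J \right)} = -29 + J$ ($o{\left(q,J \right)} = \left(\left(J + q\right) - 29\right) - q = \left(-29 + J + q\right) - q = -29 + J$)
$\frac{1}{69907 + \left(24 - -22\right) o{\left(D,F{\left(-5,-5 \right)} \right)}} = \frac{1}{69907 + \left(24 - -22\right) \left(-29 + 5 \left(-5\right)\right)} = \frac{1}{69907 + \left(24 + 22\right) \left(-29 - 25\right)} = \frac{1}{69907 + 46 \left(-54\right)} = \frac{1}{69907 - 2484} = \frac{1}{67423}$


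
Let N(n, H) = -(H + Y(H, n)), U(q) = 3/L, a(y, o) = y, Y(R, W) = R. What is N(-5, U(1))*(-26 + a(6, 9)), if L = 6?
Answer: 20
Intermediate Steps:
U(q) = ½ (U(q) = 3/6 = 3*(⅙) = ½)
N(n, H) = -2*H (N(n, H) = -(H + H) = -2*H)
N(-5, U(1))*(-26 + a(6, 9)) = (-2*½)*(-26 + 6) = -1*(-20) = 20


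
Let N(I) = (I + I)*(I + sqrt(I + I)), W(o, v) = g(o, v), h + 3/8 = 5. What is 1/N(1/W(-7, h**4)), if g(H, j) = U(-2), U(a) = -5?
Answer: 25/22 + 25*I*sqrt(10)/22 ≈ 1.1364 + 3.5935*I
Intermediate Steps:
h = 37/8 (h = -3/8 + 5 = 37/8 ≈ 4.6250)
g(H, j) = -5
W(o, v) = -5
N(I) = 2*I*(I + sqrt(2)*sqrt(I)) (N(I) = (2*I)*(I + sqrt(2*I)) = (2*I)*(I + sqrt(2)*sqrt(I)) = 2*I*(I + sqrt(2)*sqrt(I)))
1/N(1/W(-7, h**4)) = 1/(2*(1/(-5))**2 + 2*sqrt(2)*(1/(-5))**(3/2)) = 1/(2*(-1/5)**2 + 2*sqrt(2)*(-1/5)**(3/2)) = 1/(2*(1/25) + 2*sqrt(2)*(-I*sqrt(5)/25)) = 1/(2/25 - 2*I*sqrt(10)/25)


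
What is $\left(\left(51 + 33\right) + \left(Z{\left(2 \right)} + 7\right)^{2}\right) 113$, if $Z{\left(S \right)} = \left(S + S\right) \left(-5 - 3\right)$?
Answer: $80117$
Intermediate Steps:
$Z{\left(S \right)} = - 16 S$ ($Z{\left(S \right)} = 2 S \left(-8\right) = - 16 S$)
$\left(\left(51 + 33\right) + \left(Z{\left(2 \right)} + 7\right)^{2}\right) 113 = \left(\left(51 + 33\right) + \left(\left(-16\right) 2 + 7\right)^{2}\right) 113 = \left(84 + \left(-32 + 7\right)^{2}\right) 113 = \left(84 + \left(-25\right)^{2}\right) 113 = \left(84 + 625\right) 113 = 709 \cdot 113 = 80117$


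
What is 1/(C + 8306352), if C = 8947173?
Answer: 1/17253525 ≈ 5.7959e-8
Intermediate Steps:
1/(C + 8306352) = 1/(8947173 + 8306352) = 1/17253525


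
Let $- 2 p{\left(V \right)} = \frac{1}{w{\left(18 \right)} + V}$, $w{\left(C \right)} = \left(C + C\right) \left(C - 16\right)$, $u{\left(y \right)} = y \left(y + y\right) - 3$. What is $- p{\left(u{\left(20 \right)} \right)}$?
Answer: $\frac{1}{1738} \approx 0.00057537$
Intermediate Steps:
$u{\left(y \right)} = -3 + 2 y^{2}$ ($u{\left(y \right)} = y 2 y - 3 = 2 y^{2} - 3 = -3 + 2 y^{2}$)
$w{\left(C \right)} = 2 C \left(-16 + C\right)$
$p{\left(V \right)} = - \frac{1}{2 \left(72 + V\right)}$ ($p{\left(V \right)} = - \frac{1}{2 \left(2 \cdot 18 \left(-16 + 18\right) + V\right)} = - \frac{1}{2 \left(2 \cdot 18 \cdot 2 + V\right)} = - \frac{1}{2 \left(72 + V\right)}$)
$- p{\left(u{\left(20 \right)} \right)} = - \frac{-1}{144 + 2 \left(-3 + 2 \cdot 20^{2}\right)} = - \frac{-1}{144 + 2 \left(-3 + 2 \cdot 400\right)} = - \frac{-1}{144 + 2 \left(-3 + 800\right)} = - \frac{-1}{144 + 2 \cdot 797} = - \frac{-1}{144 + 1594} = - \frac{-1}{1738} = \left(-1\right) \left(- \frac{1}{1738}\right) = \frac{1}{1738}$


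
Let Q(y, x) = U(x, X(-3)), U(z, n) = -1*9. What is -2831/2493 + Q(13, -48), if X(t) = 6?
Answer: -25268/2493 ≈ -10.136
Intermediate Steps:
U(z, n) = -9
Q(y, x) = -9
-2831/2493 + Q(13, -48) = -2831/2493 - 9 = -25268/2493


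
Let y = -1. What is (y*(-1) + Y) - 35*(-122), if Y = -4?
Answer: 4267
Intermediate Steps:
(y*(-1) + Y) - 35*(-122) = (-1*(-1) - 4) - 35*(-122) = (1 - 4) + 4270 = -3 + 4270 = 4267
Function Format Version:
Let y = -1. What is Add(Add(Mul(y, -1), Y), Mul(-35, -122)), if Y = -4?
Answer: 4267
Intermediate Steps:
Add(Add(Mul(y, -1), Y), Mul(-35, -122)) = Add(Add(Mul(-1, -1), -4), Mul(-35, -122)) = Add(Add(1, -4), 4270) = Add(-3, 4270) = 4267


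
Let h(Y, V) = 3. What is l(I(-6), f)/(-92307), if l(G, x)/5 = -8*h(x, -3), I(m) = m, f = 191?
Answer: 40/30769 ≈ 0.0013000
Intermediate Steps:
l(G, x) = -120 (l(G, x) = 5*(-8*3) = 5*(-24) = -120)
l(I(-6), f)/(-92307) = -120/(-92307) = -120*(-1/92307) = 40/30769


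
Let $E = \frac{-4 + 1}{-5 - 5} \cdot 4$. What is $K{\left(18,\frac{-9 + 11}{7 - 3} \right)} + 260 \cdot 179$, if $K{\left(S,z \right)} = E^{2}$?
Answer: $\frac{1163536}{25} \approx 46541.0$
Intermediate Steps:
$E = \frac{6}{5}$ ($E = - \frac{3}{-10} \cdot 4 = \left(-3\right) \left(- \frac{1}{10}\right) 4 = \frac{3}{10} \cdot 4 = \frac{6}{5} \approx 1.2$)
$K{\left(S,z \right)} = \frac{36}{25}$ ($K{\left(S,z \right)} = \left(\frac{6}{5}\right)^{2} = \frac{36}{25}$)
$K{\left(18,\frac{-9 + 11}{7 - 3} \right)} + 260 \cdot 179 = \frac{36}{25} + 260 \cdot 179 = \frac{36}{25} + 46540 = \frac{1163536}{25}$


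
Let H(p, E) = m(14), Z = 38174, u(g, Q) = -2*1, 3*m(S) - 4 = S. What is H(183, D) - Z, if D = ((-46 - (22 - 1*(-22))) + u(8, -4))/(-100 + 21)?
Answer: -38168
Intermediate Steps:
m(S) = 4/3 + S/3
u(g, Q) = -2
D = 92/79 (D = ((-46 - (22 - 1*(-22))) - 2)/(-100 + 21) = ((-46 - (22 + 22)) - 2)/(-79) = ((-46 - 1*44) - 2)*(-1/79) = ((-46 - 44) - 2)*(-1/79) = (-90 - 2)*(-1/79) = -92*(-1/79) = 92/79 ≈ 1.1646)
H(p, E) = 6 (H(p, E) = 4/3 + (⅓)*14 = 4/3 + 14/3 = 6)
H(183, D) - Z = 6 - 1*38174 = 6 - 38174 = -38168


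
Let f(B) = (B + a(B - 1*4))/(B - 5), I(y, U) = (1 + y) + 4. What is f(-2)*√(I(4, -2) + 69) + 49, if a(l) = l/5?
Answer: 49 + 16*√78/35 ≈ 53.037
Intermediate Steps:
a(l) = l/5 (a(l) = l*(⅕) = l/5)
I(y, U) = 5 + y
f(B) = (-⅘ + 6*B/5)/(-5 + B) (f(B) = (B + (B - 1*4)/5)/(B - 5) = (B + (B - 4)/5)/(-5 + B) = (B + (-4 + B)/5)/(-5 + B) = (B + (-⅘ + B/5))/(-5 + B) = (-⅘ + 6*B/5)/(-5 + B))
f(-2)*√(I(4, -2) + 69) + 49 = (2*(-2 + 3*(-2))/(5*(-5 - 2)))*√((5 + 4) + 69) + 49 = ((⅖)*(-2 - 6)/(-7))*√(9 + 69) + 49 = ((⅖)*(-⅐)*(-8))*√78 + 49 = 16*√78/35 + 49 = 49 + 16*√78/35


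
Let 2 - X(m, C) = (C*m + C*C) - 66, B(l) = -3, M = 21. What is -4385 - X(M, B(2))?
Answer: -4507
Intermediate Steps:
X(m, C) = 68 - C² - C*m (X(m, C) = 2 - ((C*m + C*C) - 66) = 2 - ((C*m + C²) - 66) = 2 - ((C² + C*m) - 66) = 2 - (-66 + C² + C*m) = 2 + (66 - C² - C*m) = 68 - C² - C*m)
-4385 - X(M, B(2)) = -4385 - (68 - 1*(-3)² - 1*(-3)*21) = -4385 - (68 - 1*9 + 63) = -4385 - (68 - 9 + 63) = -4385 - 1*122 = -4385 - 122 = -4507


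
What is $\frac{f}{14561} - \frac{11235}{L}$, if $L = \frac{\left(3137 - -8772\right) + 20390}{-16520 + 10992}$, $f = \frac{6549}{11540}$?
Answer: $\frac{10436097565821351}{5427328228060} \approx 1922.9$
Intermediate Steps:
$f = \frac{6549}{11540}$ ($f = 6549 \cdot \frac{1}{11540} = \frac{6549}{11540} \approx 0.5675$)
$L = - \frac{32299}{5528}$ ($L = \frac{\left(3137 + 8772\right) + 20390}{-5528} = \left(11909 + 20390\right) \left(- \frac{1}{5528}\right) = 32299 \left(- \frac{1}{5528}\right) = - \frac{32299}{5528} \approx -5.8428$)
$\frac{f}{14561} - \frac{11235}{L} = \frac{6549}{11540 \cdot 14561} - \frac{11235}{- \frac{32299}{5528}} = \frac{6549}{11540} \cdot \frac{1}{14561} - - \frac{62107080}{32299} = \frac{6549}{168033940} + \frac{62107080}{32299} = \frac{10436097565821351}{5427328228060}$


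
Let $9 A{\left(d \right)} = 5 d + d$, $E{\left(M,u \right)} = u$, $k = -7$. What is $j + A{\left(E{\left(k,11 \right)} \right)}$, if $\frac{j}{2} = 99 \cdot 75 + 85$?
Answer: $\frac{45082}{3} \approx 15027.0$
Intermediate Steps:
$A{\left(d \right)} = \frac{2 d}{3}$ ($A{\left(d \right)} = \frac{5 d + d}{9} = \frac{6 d}{9} = \frac{2 d}{3}$)
$j = 15020$ ($j = 2 \left(99 \cdot 75 + 85\right) = 2 \left(7425 + 85\right) = 2 \cdot 7510 = 15020$)
$j + A{\left(E{\left(k,11 \right)} \right)} = 15020 + \frac{2}{3} \cdot 11 = 15020 + \frac{22}{3} = \frac{45082}{3}$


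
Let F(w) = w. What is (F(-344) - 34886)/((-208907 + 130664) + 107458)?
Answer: -7046/5843 ≈ -1.2059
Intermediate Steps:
(F(-344) - 34886)/((-208907 + 130664) + 107458) = (-344 - 34886)/((-208907 + 130664) + 107458) = -35230/(-78243 + 107458) = -35230/29215 = -35230*1/29215 = -7046/5843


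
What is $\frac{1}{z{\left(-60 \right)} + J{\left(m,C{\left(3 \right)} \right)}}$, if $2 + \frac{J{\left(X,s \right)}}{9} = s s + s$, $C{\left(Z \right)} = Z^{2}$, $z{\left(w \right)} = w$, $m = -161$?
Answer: $\frac{1}{732} \approx 0.0013661$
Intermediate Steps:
$J{\left(X,s \right)} = -18 + 9 s + 9 s^{2}$ ($J{\left(X,s \right)} = -18 + 9 \left(s s + s\right) = -18 + 9 \left(s^{2} + s\right) = -18 + 9 \left(s + s^{2}\right) = -18 + \left(9 s + 9 s^{2}\right) = -18 + 9 s + 9 s^{2}$)
$\frac{1}{z{\left(-60 \right)} + J{\left(m,C{\left(3 \right)} \right)}} = \frac{1}{-60 + \left(-18 + 9 \cdot 3^{2} + 9 \left(3^{2}\right)^{2}\right)} = \frac{1}{-60 + \left(-18 + 9 \cdot 9 + 9 \cdot 9^{2}\right)} = \frac{1}{-60 + \left(-18 + 81 + 9 \cdot 81\right)} = \frac{1}{-60 + \left(-18 + 81 + 729\right)} = \frac{1}{-60 + 792} = \frac{1}{732}$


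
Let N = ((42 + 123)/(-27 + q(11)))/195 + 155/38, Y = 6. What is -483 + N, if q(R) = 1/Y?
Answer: -38093015/79534 ≈ -478.95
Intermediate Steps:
q(R) = 1/6
N = 321907/79534 (N = ((42 + 123)/(-27 + 1/6))/195 + 155/38 = (165/(-161/6))*(1/195) + 155*(1/38) = (165*(-6/161))*(1/195) + 155/38 = -990/161*1/195 + 155/38 = -66/2093 + 155/38 = 321907/79534 ≈ 4.0474)
-483 + N = -483 + 321907/79534 = -38093015/79534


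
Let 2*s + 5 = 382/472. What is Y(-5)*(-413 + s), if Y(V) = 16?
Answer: -391850/59 ≈ -6641.5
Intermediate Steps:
s = -989/472 (s = -5/2 + (382/472)/2 = -5/2 + (382*(1/472))/2 = -5/2 + (1/2)*(191/236) = -5/2 + 191/472 = -989/472 ≈ -2.0953)
Y(-5)*(-413 + s) = 16*(-413 - 989/472) = 16*(-195925/472) = -391850/59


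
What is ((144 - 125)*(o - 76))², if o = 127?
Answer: 938961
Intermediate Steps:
((144 - 125)*(o - 76))² = ((144 - 125)*(127 - 76))² = (19*51)² = 969² = 938961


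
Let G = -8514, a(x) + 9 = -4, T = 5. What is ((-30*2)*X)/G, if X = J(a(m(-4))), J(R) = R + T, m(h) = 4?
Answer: -80/1419 ≈ -0.056378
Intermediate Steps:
a(x) = -13 (a(x) = -9 - 4 = -13)
J(R) = 5 + R (J(R) = R + 5 = 5 + R)
X = -8 (X = 5 - 13 = -8)
((-30*2)*X)/G = (-30*2*(-8))/(-8514) = -60*(-8)*(-1/8514) = 480*(-1/8514) = -80/1419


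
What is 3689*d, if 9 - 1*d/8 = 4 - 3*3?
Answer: 413168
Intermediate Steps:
d = 112 (d = 72 - 8*(4 - 3*3) = 72 - 8*(4 - 9) = 72 - 8*(-5) = 72 + 40 = 112)
3689*d = 3689*112 = 413168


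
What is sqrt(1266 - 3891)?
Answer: 5*I*sqrt(105) ≈ 51.235*I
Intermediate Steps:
sqrt(1266 - 3891) = sqrt(-2625) = 5*I*sqrt(105)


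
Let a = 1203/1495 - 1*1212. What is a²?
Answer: 3278768483169/2235025 ≈ 1.4670e+6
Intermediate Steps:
a = -1810737/1495 (a = 1203*(1/1495) - 1212 = 1203/1495 - 1212 = -1810737/1495 ≈ -1211.2)
a² = (-1810737/1495)² = 3278768483169/2235025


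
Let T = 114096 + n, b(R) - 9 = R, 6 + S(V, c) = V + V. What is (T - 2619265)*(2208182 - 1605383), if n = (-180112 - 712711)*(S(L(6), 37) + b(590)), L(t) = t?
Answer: -327116764372116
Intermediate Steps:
S(V, c) = -6 + 2*V (S(V, c) = -6 + (V + V) = -6 + 2*V)
b(R) = 9 + R
n = -540157915 (n = (-180112 - 712711)*((-6 + 2*6) + (9 + 590)) = -892823*((-6 + 12) + 599) = -892823*(6 + 599) = -892823*605 = -540157915)
T = -540043819 (T = 114096 - 540157915 = -540043819)
(T - 2619265)*(2208182 - 1605383) = (-540043819 - 2619265)*(2208182 - 1605383) = -542663084*602799 = -327116764372116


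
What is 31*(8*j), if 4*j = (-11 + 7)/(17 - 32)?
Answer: 248/15 ≈ 16.533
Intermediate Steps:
j = 1/15 (j = ((-11 + 7)/(17 - 32))/4 = (-4/(-15))/4 = (-4*(-1/15))/4 = (¼)*(4/15) = 1/15 ≈ 0.066667)
31*(8*j) = 31*(8*(1/15)) = 31*(8/15) = 248/15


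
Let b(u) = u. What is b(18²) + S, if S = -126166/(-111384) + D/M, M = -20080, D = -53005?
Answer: 18327317887/55914768 ≈ 327.77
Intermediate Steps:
S = 210933055/55914768 (S = -126166/(-111384) - 53005/(-20080) = -126166*(-1/111384) - 53005*(-1/20080) = 63083/55692 + 10601/4016 = 210933055/55914768 ≈ 3.7724)
b(18²) + S = 18² + 210933055/55914768 = 324 + 210933055/55914768 = 18327317887/55914768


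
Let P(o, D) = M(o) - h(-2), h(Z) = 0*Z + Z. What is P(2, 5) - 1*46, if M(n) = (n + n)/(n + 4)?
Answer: -130/3 ≈ -43.333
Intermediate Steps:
M(n) = 2*n/(4 + n) (M(n) = (2*n)/(4 + n) = 2*n/(4 + n))
h(Z) = Z (h(Z) = 0 + Z = Z)
P(o, D) = 2 + 2*o/(4 + o) (P(o, D) = 2*o/(4 + o) - 1*(-2) = 2*o/(4 + o) + 2 = 2 + 2*o/(4 + o))
P(2, 5) - 1*46 = 4*(2 + 2)/(4 + 2) - 1*46 = 4*4/6 - 46 = 4*(⅙)*4 - 46 = 8/3 - 46 = -130/3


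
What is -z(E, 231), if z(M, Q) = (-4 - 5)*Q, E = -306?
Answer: 2079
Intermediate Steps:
z(M, Q) = -9*Q
-z(E, 231) = -(-9)*231 = -1*(-2079) = 2079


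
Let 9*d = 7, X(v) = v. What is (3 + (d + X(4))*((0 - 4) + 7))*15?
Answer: 260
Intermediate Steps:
d = 7/9 (d = (⅑)*7 = 7/9 ≈ 0.77778)
(3 + (d + X(4))*((0 - 4) + 7))*15 = (3 + (7/9 + 4)*((0 - 4) + 7))*15 = (3 + 43*(-4 + 7)/9)*15 = (3 + (43/9)*3)*15 = (3 + 43/3)*15 = (52/3)*15 = 260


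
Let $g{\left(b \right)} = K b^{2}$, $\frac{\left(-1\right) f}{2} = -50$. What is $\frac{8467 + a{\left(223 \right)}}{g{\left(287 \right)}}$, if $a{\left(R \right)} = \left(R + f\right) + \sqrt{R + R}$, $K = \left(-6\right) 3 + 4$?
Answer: $- \frac{4395}{576583} - \frac{\sqrt{446}}{1153166} \approx -0.0076408$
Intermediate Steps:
$f = 100$ ($f = \left(-2\right) \left(-50\right) = 100$)
$K = -14$ ($K = -18 + 4 = -14$)
$g{\left(b \right)} = - 14 b^{2}$
$a{\left(R \right)} = 100 + R + \sqrt{2} \sqrt{R}$ ($a{\left(R \right)} = \left(R + 100\right) + \sqrt{R + R} = \left(100 + R\right) + \sqrt{2 R} = \left(100 + R\right) + \sqrt{2} \sqrt{R} = 100 + R + \sqrt{2} \sqrt{R}$)
$\frac{8467 + a{\left(223 \right)}}{g{\left(287 \right)}} = \frac{8467 + \left(100 + 223 + \sqrt{2} \sqrt{223}\right)}{\left(-14\right) 287^{2}} = \frac{8467 + \left(100 + 223 + \sqrt{446}\right)}{\left(-14\right) 82369} = \frac{8467 + \left(323 + \sqrt{446}\right)}{-1153166} = \left(8790 + \sqrt{446}\right) \left(- \frac{1}{1153166}\right) = - \frac{4395}{576583} - \frac{\sqrt{446}}{1153166}$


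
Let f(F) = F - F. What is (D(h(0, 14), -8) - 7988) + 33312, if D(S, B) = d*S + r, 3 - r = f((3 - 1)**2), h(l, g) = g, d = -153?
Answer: 23185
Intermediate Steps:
f(F) = 0
r = 3 (r = 3 - 1*0 = 3 + 0 = 3)
D(S, B) = 3 - 153*S (D(S, B) = -153*S + 3 = 3 - 153*S)
(D(h(0, 14), -8) - 7988) + 33312 = ((3 - 153*14) - 7988) + 33312 = ((3 - 2142) - 7988) + 33312 = (-2139 - 7988) + 33312 = -10127 + 33312 = 23185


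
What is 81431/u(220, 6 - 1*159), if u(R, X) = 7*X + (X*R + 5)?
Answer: -81431/34726 ≈ -2.3450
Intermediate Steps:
u(R, X) = 5 + 7*X + R*X (u(R, X) = 7*X + (R*X + 5) = 7*X + (5 + R*X) = 5 + 7*X + R*X)
81431/u(220, 6 - 1*159) = 81431/(5 + 7*(6 - 1*159) + 220*(6 - 1*159)) = 81431/(5 + 7*(6 - 159) + 220*(6 - 159)) = 81431/(5 + 7*(-153) + 220*(-153)) = 81431/(5 - 1071 - 33660) = 81431/(-34726) = 81431*(-1/34726) = -81431/34726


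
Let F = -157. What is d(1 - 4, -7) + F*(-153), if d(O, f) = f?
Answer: 24014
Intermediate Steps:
d(1 - 4, -7) + F*(-153) = -7 - 157*(-153) = -7 + 24021 = 24014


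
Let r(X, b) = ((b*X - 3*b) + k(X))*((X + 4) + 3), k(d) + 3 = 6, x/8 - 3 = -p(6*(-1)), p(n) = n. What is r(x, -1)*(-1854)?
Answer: 9666756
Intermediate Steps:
x = 72 (x = 24 + 8*(-6*(-1)) = 24 + 8*(-1*(-6)) = 24 + 8*6 = 24 + 48 = 72)
k(d) = 3 (k(d) = -3 + 6 = 3)
r(X, b) = (7 + X)*(3 - 3*b + X*b) (r(X, b) = ((b*X - 3*b) + 3)*((X + 4) + 3) = ((X*b - 3*b) + 3)*((4 + X) + 3) = ((-3*b + X*b) + 3)*(7 + X) = (3 - 3*b + X*b)*(7 + X) = (7 + X)*(3 - 3*b + X*b))
r(x, -1)*(-1854) = (21 - 21*(-1) + 3*72 - 1*72² + 4*72*(-1))*(-1854) = (21 + 21 + 216 - 1*5184 - 288)*(-1854) = (21 + 21 + 216 - 5184 - 288)*(-1854) = -5214*(-1854) = 9666756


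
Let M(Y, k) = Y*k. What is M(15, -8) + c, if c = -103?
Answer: -223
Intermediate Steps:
M(15, -8) + c = 15*(-8) - 103 = -120 - 103 = -223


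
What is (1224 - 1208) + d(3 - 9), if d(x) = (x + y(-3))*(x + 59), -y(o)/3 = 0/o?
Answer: -302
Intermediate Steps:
y(o) = 0 (y(o) = -0/o = -3*0 = 0)
d(x) = x*(59 + x) (d(x) = (x + 0)*(x + 59) = x*(59 + x))
(1224 - 1208) + d(3 - 9) = (1224 - 1208) + (3 - 9)*(59 + (3 - 9)) = 16 - 6*(59 - 6) = 16 - 6*53 = 16 - 318 = -302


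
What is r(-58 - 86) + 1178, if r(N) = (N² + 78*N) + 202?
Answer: 10884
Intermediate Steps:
r(N) = 202 + N² + 78*N
r(-58 - 86) + 1178 = (202 + (-58 - 86)² + 78*(-58 - 86)) + 1178 = (202 + (-144)² + 78*(-144)) + 1178 = (202 + 20736 - 11232) + 1178 = 9706 + 1178 = 10884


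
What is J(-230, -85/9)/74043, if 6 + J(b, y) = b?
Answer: -236/74043 ≈ -0.0031873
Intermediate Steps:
J(b, y) = -6 + b
J(-230, -85/9)/74043 = (-6 - 230)/74043 = -236*1/74043 = -236/74043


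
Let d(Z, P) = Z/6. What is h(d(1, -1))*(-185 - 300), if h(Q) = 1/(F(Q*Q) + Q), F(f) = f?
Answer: -17460/7 ≈ -2494.3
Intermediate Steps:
d(Z, P) = Z/6 (d(Z, P) = Z*(⅙) = Z/6)
h(Q) = 1/(Q + Q²) (h(Q) = 1/(Q*Q + Q) = 1/(Q² + Q) = 1/(Q + Q²))
h(d(1, -1))*(-185 - 300) = (1/((((⅙)*1))*(1 + (⅙)*1)))*(-185 - 300) = (1/((⅙)*(1 + ⅙)))*(-485) = (6/(7/6))*(-485) = (6*(6/7))*(-485) = (36/7)*(-485) = -17460/7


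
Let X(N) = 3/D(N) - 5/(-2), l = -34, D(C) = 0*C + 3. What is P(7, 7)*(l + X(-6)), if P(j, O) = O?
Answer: -427/2 ≈ -213.50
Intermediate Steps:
D(C) = 3 (D(C) = 0 + 3 = 3)
X(N) = 7/2 (X(N) = 3/3 - 5/(-2) = 3*(⅓) - 5*(-½) = 1 + 5/2 = 7/2)
P(7, 7)*(l + X(-6)) = 7*(-34 + 7/2) = 7*(-61/2) = -427/2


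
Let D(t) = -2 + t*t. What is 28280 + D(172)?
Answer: 57862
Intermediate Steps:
D(t) = -2 + t²
28280 + D(172) = 28280 + (-2 + 172²) = 28280 + (-2 + 29584) = 28280 + 29582 = 57862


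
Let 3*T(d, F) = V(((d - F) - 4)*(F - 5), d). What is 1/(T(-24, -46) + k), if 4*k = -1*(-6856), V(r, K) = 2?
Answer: 3/5144 ≈ 0.00058320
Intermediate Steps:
T(d, F) = ⅔ (T(d, F) = (⅓)*2 = ⅔)
k = 1714 (k = (-1*(-6856))/4 = (¼)*6856 = 1714)
1/(T(-24, -46) + k) = 1/(⅔ + 1714) = 1/(5144/3) = 3/5144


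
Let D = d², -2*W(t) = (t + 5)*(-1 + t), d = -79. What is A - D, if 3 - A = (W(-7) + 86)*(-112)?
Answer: 2498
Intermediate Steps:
W(t) = -(-1 + t)*(5 + t)/2 (W(t) = -(t + 5)*(-1 + t)/2 = -(5 + t)*(-1 + t)/2 = -(-1 + t)*(5 + t)/2)
A = 8739 (A = 3 - ((5/2 - 2*(-7) - ½*(-7)²) + 86)*(-112) = 3 - ((5/2 + 14 - ½*49) + 86)*(-112) = 3 - ((5/2 + 14 - 49/2) + 86)*(-112) = 3 - (-8 + 86)*(-112) = 3 - 78*(-112) = 3 - 1*(-8736) = 3 + 8736 = 8739)
D = 6241 (D = (-79)² = 6241)
A - D = 8739 - 1*6241 = 8739 - 6241 = 2498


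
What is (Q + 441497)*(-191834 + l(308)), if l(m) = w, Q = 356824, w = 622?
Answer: -152648555052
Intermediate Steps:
l(m) = 622
(Q + 441497)*(-191834 + l(308)) = (356824 + 441497)*(-191834 + 622) = 798321*(-191212) = -152648555052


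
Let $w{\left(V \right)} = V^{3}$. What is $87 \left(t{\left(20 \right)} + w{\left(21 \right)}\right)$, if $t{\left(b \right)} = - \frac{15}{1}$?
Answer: $804402$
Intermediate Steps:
$t{\left(b \right)} = -15$ ($t{\left(b \right)} = \left(-15\right) 1 = -15$)
$87 \left(t{\left(20 \right)} + w{\left(21 \right)}\right) = 87 \left(-15 + 21^{3}\right) = 87 \left(-15 + 9261\right) = 87 \cdot 9246 = 804402$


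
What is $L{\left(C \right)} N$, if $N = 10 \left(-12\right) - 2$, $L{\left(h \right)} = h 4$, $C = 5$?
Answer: $-2440$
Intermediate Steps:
$L{\left(h \right)} = 4 h$
$N = -122$ ($N = -120 - 2 = -122$)
$L{\left(C \right)} N = 4 \cdot 5 \left(-122\right) = 20 \left(-122\right) = -2440$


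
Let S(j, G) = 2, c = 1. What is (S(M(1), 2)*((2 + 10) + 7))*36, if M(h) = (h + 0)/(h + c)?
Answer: 1368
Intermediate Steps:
M(h) = h/(1 + h) (M(h) = (h + 0)/(h + 1) = h/(1 + h))
(S(M(1), 2)*((2 + 10) + 7))*36 = (2*((2 + 10) + 7))*36 = (2*(12 + 7))*36 = (2*19)*36 = 38*36 = 1368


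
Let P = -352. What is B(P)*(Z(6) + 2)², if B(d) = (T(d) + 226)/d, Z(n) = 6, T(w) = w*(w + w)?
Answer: -496068/11 ≈ -45097.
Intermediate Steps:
T(w) = 2*w² (T(w) = w*(2*w) = 2*w²)
B(d) = (226 + 2*d²)/d (B(d) = (2*d² + 226)/d = (226 + 2*d²)/d)
B(P)*(Z(6) + 2)² = (2*(-352) + 226/(-352))*(6 + 2)² = (-704 + 226*(-1/352))*8² = (-704 - 113/176)*64 = -124017/176*64 = -496068/11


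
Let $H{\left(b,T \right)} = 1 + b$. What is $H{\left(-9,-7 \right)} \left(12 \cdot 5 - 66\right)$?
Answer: $48$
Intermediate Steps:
$H{\left(-9,-7 \right)} \left(12 \cdot 5 - 66\right) = \left(1 - 9\right) \left(12 \cdot 5 - 66\right) = - 8 \left(60 - 66\right) = \left(-8\right) \left(-6\right) = 48$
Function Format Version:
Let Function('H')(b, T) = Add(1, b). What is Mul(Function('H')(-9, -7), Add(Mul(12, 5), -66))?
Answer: 48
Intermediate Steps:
Mul(Function('H')(-9, -7), Add(Mul(12, 5), -66)) = Mul(Add(1, -9), Add(Mul(12, 5), -66)) = Mul(-8, Add(60, -66)) = Mul(-8, -6) = 48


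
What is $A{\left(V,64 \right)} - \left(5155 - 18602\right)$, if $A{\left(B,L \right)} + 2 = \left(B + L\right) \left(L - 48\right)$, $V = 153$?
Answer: $16917$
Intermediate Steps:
$A{\left(B,L \right)} = -2 + \left(-48 + L\right) \left(B + L\right)$ ($A{\left(B,L \right)} = -2 + \left(B + L\right) \left(L - 48\right) = -2 + \left(B + L\right) \left(-48 + L\right) = -2 + \left(-48 + L\right) \left(B + L\right)$)
$A{\left(V,64 \right)} - \left(5155 - 18602\right) = \left(-2 + 64^{2} - 7344 - 3072 + 153 \cdot 64\right) - \left(5155 - 18602\right) = \left(-2 + 4096 - 7344 - 3072 + 9792\right) - \left(5155 - 18602\right) = 3470 - -13447 = 3470 + 13447 = 16917$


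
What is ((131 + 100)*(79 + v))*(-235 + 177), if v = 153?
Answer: -3108336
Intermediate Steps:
((131 + 100)*(79 + v))*(-235 + 177) = ((131 + 100)*(79 + 153))*(-235 + 177) = (231*232)*(-58) = 53592*(-58) = -3108336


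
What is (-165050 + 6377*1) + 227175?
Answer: 68502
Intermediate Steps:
(-165050 + 6377*1) + 227175 = (-165050 + 6377) + 227175 = -158673 + 227175 = 68502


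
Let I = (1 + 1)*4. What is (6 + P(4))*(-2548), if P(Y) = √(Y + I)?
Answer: -15288 - 5096*√3 ≈ -24115.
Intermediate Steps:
I = 8 (I = 2*4 = 8)
P(Y) = √(8 + Y) (P(Y) = √(Y + 8) = √(8 + Y))
(6 + P(4))*(-2548) = (6 + √(8 + 4))*(-2548) = (6 + √12)*(-2548) = (6 + 2*√3)*(-2548) = -15288 - 5096*√3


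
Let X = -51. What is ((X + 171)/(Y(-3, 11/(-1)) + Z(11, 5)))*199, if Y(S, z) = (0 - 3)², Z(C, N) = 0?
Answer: 7960/3 ≈ 2653.3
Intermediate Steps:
Y(S, z) = 9 (Y(S, z) = (-3)² = 9)
((X + 171)/(Y(-3, 11/(-1)) + Z(11, 5)))*199 = ((-51 + 171)/(9 + 0))*199 = (120/9)*199 = (120*(⅑))*199 = (40/3)*199 = 7960/3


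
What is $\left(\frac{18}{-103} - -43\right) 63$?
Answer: $\frac{277893}{103} \approx 2698.0$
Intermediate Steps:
$\left(\frac{18}{-103} - -43\right) 63 = \left(18 \left(- \frac{1}{103}\right) + 43\right) 63 = \left(- \frac{18}{103} + 43\right) 63 = \frac{4411}{103} \cdot 63 = \frac{277893}{103}$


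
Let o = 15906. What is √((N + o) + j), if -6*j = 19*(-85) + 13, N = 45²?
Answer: 3*√2022 ≈ 134.90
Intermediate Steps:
N = 2025
j = 267 (j = -(19*(-85) + 13)/6 = -(-1615 + 13)/6 = -⅙*(-1602) = 267)
√((N + o) + j) = √((2025 + 15906) + 267) = √(17931 + 267) = √18198 = 3*√2022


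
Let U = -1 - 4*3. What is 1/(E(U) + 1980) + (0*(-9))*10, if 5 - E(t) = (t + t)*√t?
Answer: 1985/3949013 - 26*I*√13/3949013 ≈ 0.00050266 - 2.3739e-5*I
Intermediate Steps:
U = -13 (U = -1 - 12 = -13)
E(t) = 5 - 2*t^(3/2) (E(t) = 5 - (t + t)*√t = 5 - 2*t*√t = 5 - 2*t^(3/2))
1/(E(U) + 1980) + (0*(-9))*10 = 1/((5 - (-26)*I*√13) + 1980) + (0*(-9))*10 = 1/((5 - (-26)*I*√13) + 1980) + 0*10 = 1/((5 + 26*I*√13) + 1980) + 0 = 1/(1985 + 26*I*√13) + 0 = 1/(1985 + 26*I*√13)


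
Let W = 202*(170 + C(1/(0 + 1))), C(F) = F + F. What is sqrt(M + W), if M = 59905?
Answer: sqrt(94649) ≈ 307.65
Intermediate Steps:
C(F) = 2*F
W = 34744 (W = 202*(170 + 2/(0 + 1)) = 202*(170 + 2/1) = 202*(170 + 2*1) = 202*(170 + 2) = 202*172 = 34744)
sqrt(M + W) = sqrt(59905 + 34744) = sqrt(94649)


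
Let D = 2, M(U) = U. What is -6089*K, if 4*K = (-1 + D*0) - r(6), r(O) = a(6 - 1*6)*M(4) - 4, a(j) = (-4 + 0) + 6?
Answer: 30445/4 ≈ 7611.3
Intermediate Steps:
a(j) = 2 (a(j) = -4 + 6 = 2)
r(O) = 4 (r(O) = 2*4 - 4 = 8 - 4 = 4)
K = -5/4 (K = ((-1 + 2*0) - 1*4)/4 = ((-1 + 0) - 4)/4 = (-1 - 4)/4 = (1/4)*(-5) = -5/4 ≈ -1.2500)
-6089*K = -6089*(-5/4) = 30445/4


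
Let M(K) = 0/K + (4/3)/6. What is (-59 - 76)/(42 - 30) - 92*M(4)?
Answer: -1141/36 ≈ -31.694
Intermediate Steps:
M(K) = 2/9 (M(K) = 0 + (4*(⅓))*(⅙) = 0 + (4/3)*(⅙) = 0 + 2/9 = 2/9)
(-59 - 76)/(42 - 30) - 92*M(4) = (-59 - 76)/(42 - 30) - 92*2/9 = -135/12 - 184/9 = -135*1/12 - 184/9 = -45/4 - 184/9 = -1141/36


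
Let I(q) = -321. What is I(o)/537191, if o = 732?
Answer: -321/537191 ≈ -0.00059755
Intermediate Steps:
I(o)/537191 = -321/537191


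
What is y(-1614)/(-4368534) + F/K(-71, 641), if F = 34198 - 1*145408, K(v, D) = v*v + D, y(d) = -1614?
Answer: -13494874872/689500283 ≈ -19.572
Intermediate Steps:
K(v, D) = D + v² (K(v, D) = v² + D = D + v²)
F = -111210 (F = 34198 - 145408 = -111210)
y(-1614)/(-4368534) + F/K(-71, 641) = -1614/(-4368534) - 111210/(641 + (-71)²) = -1614*(-1/4368534) - 111210/(641 + 5041) = 269/728089 - 111210/5682 = 269/728089 - 111210*1/5682 = 269/728089 - 18535/947 = -13494874872/689500283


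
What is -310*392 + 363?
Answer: -121157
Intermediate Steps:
-310*392 + 363 = -121520 + 363 = -121157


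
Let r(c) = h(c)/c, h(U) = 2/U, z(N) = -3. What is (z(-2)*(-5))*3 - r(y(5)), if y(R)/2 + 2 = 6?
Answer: 1439/32 ≈ 44.969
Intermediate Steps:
y(R) = 8 (y(R) = -4 + 2*6 = -4 + 12 = 8)
r(c) = 2/c**2 (r(c) = (2/c)/c = 2/c**2)
(z(-2)*(-5))*3 - r(y(5)) = -3*(-5)*3 - 2/8**2 = 15*3 - 2/64 = 45 - 1*1/32 = 45 - 1/32 = 1439/32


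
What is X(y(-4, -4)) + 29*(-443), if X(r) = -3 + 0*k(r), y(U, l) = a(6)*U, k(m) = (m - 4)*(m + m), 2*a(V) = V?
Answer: -12850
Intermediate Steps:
a(V) = V/2
k(m) = 2*m*(-4 + m) (k(m) = (-4 + m)*(2*m) = 2*m*(-4 + m))
y(U, l) = 3*U (y(U, l) = ((½)*6)*U = 3*U)
X(r) = -3 (X(r) = -3 + 0*(2*r*(-4 + r)) = -3 + 0 = -3)
X(y(-4, -4)) + 29*(-443) = -3 + 29*(-443) = -3 - 12847 = -12850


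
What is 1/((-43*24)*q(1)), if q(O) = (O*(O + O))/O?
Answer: -1/2064 ≈ -0.00048450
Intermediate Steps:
q(O) = 2*O (q(O) = (O*(2*O))/O = (2*O²)/O = 2*O)
1/((-43*24)*q(1)) = 1/((-43*24)*(2*1)) = 1/(-1032*2) = 1/(-2064) = -1/2064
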